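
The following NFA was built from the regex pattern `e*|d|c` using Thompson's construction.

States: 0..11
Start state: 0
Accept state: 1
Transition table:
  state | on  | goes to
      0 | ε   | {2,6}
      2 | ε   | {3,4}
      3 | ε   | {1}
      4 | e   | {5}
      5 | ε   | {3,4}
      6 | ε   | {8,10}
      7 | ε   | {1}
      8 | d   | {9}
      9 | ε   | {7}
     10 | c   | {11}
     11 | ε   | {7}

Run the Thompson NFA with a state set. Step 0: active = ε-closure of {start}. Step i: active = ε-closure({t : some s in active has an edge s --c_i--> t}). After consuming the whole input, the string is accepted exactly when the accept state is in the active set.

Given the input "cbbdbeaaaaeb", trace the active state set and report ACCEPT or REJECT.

initial (ε-close {0}): {0,1,2,3,4,6,8,10}
'c' @ 1: {1,7,11}  (accept∈set)
'b' @ 2: {}  — dead — no transitions
rest 'bdbeaaaaeb' ignored (set empty)
final: {}; accept 1 not in set

Answer: REJECT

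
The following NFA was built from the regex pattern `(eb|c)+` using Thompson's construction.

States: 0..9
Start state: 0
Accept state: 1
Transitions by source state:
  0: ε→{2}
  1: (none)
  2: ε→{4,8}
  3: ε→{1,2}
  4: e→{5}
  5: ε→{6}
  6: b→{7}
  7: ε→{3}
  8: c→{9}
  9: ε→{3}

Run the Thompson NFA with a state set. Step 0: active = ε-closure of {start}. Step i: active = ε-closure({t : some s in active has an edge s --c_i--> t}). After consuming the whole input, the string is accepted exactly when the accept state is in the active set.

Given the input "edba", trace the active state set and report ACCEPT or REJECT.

Answer: REJECT

Trace:
S₀ = ε-closure({0}) = {0,2,4,8}
'e' @ 1: {5,6}
'd' @ 2: {}  — dead — no transitions
rest 'ba' ignored (set empty)
end set {} — state 1 not in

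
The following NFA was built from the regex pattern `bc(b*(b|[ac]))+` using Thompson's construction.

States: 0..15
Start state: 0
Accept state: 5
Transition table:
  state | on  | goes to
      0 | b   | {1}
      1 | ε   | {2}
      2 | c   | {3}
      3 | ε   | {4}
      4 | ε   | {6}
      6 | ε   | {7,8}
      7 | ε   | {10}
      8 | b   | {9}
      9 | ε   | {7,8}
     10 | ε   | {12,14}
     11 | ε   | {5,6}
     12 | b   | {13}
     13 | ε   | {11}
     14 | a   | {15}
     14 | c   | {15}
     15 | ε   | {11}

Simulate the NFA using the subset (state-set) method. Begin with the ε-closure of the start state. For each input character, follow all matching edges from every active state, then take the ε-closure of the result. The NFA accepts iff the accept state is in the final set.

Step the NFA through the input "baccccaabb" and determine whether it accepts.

Answer: REJECT

Trace:
S₀ = ε-closure({0}) = {0}
'b' @ 1: {1,2}
'a' @ 2: {}  — dead — no transitions
rest 'ccccaabb' ignored (set empty)
end set {} — state 5 not in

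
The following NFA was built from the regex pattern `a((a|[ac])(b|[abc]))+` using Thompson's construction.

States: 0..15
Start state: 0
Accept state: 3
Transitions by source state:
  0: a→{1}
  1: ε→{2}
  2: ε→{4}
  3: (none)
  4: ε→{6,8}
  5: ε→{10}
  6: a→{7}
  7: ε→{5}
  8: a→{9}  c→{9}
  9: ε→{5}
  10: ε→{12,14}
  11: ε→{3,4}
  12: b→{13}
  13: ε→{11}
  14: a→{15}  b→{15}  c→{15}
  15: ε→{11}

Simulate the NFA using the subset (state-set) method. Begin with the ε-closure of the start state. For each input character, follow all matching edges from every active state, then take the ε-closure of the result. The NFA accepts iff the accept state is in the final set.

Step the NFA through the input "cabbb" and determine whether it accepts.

start: ε-closure({0}) = {0}
'c' @ 1: {}  — no active states
rest 'abbb' ignored (set empty)
end set {} — state 3 not in

Answer: REJECT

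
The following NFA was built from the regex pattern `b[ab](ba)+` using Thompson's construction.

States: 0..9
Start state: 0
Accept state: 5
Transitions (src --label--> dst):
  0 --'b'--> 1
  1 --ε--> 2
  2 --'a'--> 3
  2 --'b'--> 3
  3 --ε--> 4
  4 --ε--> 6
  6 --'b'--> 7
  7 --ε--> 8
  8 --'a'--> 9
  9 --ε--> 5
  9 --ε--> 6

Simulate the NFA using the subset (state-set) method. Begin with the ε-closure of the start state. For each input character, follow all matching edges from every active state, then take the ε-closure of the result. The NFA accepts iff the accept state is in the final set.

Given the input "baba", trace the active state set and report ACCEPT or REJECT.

Answer: ACCEPT

Derivation:
initial (ε-close {0}): {0}
'b' @ 1: {1,2}
'a' @ 2: {3,4,6}
'b' @ 3: {7,8}
'a' @ 4: {5,6,9}  ✓accept
after full input: {5,6,9}  (accept=5 in)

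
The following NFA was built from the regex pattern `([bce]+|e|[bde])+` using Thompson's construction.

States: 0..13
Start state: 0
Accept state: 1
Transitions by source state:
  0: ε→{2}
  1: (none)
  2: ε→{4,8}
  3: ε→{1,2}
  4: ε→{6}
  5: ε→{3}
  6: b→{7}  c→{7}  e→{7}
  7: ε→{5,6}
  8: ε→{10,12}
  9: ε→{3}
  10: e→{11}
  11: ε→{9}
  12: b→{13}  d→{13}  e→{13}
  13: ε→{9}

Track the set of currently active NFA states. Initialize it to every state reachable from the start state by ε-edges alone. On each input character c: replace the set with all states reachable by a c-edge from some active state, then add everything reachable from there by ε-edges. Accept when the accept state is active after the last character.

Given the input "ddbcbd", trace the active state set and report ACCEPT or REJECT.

Answer: ACCEPT

Derivation:
initial (ε-close {0}): {0,2,4,6,8,10,12}
'd' @ 1: {1,2,3,4,6,8,9,10,12,13}  (accept∈set)
'd' @ 2: {1,2,3,4,6,8,9,10,12,13}  (accept∈set)
'b' @ 3: {1,2,3,4,5,6,7,8,9,10,12,13}  (accept∈set)
'c' @ 4: {1,2,3,4,5,6,7,8,10,12}  (accept∈set)
'b' @ 5: {1,2,3,4,5,6,7,8,9,10,12,13}  (accept∈set)
'd' @ 6: {1,2,3,4,6,8,9,10,12,13}  (accept∈set)
after full input: {1,2,3,4,6,8,9,10,12,13}  (accept=1 in)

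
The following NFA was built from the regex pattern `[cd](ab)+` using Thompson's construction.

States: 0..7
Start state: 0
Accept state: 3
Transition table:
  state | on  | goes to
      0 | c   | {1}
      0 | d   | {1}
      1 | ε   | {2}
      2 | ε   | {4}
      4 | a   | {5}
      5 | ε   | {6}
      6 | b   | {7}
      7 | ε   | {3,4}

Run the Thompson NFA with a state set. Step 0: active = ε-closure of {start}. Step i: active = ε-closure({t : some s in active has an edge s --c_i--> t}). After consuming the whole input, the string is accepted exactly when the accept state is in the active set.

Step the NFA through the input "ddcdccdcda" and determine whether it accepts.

S₀ = ε-closure({0}) = {0}
'd' @ 1: {1,2,4}
'd' @ 2: {}  — dead — no transitions
rest 'cdccdcda' ignored (set empty)
after full input: {}  (accept=3 not in)

Answer: REJECT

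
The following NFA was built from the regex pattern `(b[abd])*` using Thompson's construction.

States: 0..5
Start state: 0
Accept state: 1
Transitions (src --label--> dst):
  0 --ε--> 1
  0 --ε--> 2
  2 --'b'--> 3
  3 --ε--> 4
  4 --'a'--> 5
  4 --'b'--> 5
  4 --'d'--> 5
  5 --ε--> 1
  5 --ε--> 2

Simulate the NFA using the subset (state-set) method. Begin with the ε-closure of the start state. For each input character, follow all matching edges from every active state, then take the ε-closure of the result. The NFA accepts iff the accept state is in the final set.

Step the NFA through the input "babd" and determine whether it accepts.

Answer: ACCEPT

Steps:
initial (ε-close {0}): {0,1,2}
'b' @ 1: {3,4}
'a' @ 2: {1,2,5}  ✓accept
'b' @ 3: {3,4}
'd' @ 4: {1,2,5}  ✓accept
final: {1,2,5}; accept 1 in set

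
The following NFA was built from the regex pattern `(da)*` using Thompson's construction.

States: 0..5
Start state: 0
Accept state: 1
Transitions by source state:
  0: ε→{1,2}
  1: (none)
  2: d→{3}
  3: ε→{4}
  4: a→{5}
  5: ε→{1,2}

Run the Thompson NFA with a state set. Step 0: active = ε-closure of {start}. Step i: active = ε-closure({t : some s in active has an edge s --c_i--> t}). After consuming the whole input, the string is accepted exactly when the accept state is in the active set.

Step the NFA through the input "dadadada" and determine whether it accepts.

S₀ = ε-closure({0}) = {0,1,2}
'd' @ 1: {3,4}
'a' @ 2: {1,2,5}  ✓accept
'd' @ 3: {3,4}
'a' @ 4: {1,2,5}  ✓accept
'd' @ 5: {3,4}
'a' @ 6: {1,2,5}  ✓accept
'd' @ 7: {3,4}
'a' @ 8: {1,2,5}  ✓accept
final: {1,2,5}; accept 1 in set

Answer: ACCEPT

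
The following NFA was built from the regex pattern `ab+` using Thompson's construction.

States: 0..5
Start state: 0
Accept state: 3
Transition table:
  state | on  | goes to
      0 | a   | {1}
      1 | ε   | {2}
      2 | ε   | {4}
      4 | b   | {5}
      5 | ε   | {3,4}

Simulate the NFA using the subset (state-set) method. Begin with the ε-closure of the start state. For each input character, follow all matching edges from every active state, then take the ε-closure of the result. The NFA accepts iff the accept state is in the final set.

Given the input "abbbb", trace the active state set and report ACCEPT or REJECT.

start: ε-closure({0}) = {0}
'a' @ 1: {1,2,4}
'b' @ 2: {3,4,5}  [accepting]
'b' @ 3: {3,4,5}  [accepting]
'b' @ 4: {3,4,5}  [accepting]
'b' @ 5: {3,4,5}  [accepting]
final: {3,4,5}; accept 3 in set

Answer: ACCEPT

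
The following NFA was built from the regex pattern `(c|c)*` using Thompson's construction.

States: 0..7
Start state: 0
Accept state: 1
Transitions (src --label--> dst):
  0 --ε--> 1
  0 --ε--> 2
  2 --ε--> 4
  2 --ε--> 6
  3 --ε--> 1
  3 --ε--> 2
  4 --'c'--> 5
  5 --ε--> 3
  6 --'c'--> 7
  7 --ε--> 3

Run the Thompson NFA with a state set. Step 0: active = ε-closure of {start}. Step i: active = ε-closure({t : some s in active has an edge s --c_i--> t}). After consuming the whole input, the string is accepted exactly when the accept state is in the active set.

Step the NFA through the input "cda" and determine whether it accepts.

S₀ = ε-closure({0}) = {0,1,2,4,6}
'c' @ 1: {1,2,3,4,5,6,7}  [accepting]
'd' @ 2: {}  — state set empty
rest 'a' ignored (set empty)
end set {} — state 1 not in

Answer: REJECT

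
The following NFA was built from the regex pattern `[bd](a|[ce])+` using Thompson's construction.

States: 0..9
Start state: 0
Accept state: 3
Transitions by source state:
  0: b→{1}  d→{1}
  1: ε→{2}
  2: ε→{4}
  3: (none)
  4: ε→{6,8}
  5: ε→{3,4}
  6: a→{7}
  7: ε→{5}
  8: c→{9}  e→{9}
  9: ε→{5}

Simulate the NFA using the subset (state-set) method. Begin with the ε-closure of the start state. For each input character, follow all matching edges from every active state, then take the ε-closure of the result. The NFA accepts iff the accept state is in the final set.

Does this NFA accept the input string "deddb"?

Answer: REJECT

Steps:
initial (ε-close {0}): {0}
'd' @ 1: {1,2,4,6,8}
'e' @ 2: {3,4,5,6,8,9}  ✓accept
'd' @ 3: {}  — state set empty
rest 'db' ignored (set empty)
after full input: {}  (accept=3 not in)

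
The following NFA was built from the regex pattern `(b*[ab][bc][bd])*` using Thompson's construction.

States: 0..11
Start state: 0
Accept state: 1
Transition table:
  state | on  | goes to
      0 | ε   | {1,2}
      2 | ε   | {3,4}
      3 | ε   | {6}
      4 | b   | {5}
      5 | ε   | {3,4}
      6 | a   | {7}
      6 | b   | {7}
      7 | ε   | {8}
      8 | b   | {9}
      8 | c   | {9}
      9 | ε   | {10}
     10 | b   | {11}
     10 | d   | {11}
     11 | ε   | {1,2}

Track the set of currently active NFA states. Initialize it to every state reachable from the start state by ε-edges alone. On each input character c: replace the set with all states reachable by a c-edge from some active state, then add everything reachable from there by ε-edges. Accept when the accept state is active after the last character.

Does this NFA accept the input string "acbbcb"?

start: ε-closure({0}) = {0,1,2,3,4,6}
'a' @ 1: {7,8}
'c' @ 2: {9,10}
'b' @ 3: {1,2,3,4,6,11}  (accept∈set)
'b' @ 4: {3,4,5,6,7,8}
'c' @ 5: {9,10}
'b' @ 6: {1,2,3,4,6,11}  (accept∈set)
after full input: {1,2,3,4,6,11}  (accept=1 in)

Answer: ACCEPT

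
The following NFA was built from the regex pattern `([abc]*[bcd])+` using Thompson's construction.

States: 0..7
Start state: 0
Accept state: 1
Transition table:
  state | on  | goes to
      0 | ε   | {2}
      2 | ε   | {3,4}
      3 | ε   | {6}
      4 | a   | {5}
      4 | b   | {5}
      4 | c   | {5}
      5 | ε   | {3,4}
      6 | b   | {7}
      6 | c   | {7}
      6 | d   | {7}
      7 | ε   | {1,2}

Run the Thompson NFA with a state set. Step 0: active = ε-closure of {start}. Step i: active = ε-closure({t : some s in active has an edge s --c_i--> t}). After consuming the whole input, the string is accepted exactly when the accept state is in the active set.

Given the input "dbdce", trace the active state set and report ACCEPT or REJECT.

initial (ε-close {0}): {0,2,3,4,6}
'd' @ 1: {1,2,3,4,6,7}  [accepting]
'b' @ 2: {1,2,3,4,5,6,7}  [accepting]
'd' @ 3: {1,2,3,4,6,7}  [accepting]
'c' @ 4: {1,2,3,4,5,6,7}  [accepting]
'e' @ 5: {}  — dead — no transitions
final: {}; accept 1 not in set

Answer: REJECT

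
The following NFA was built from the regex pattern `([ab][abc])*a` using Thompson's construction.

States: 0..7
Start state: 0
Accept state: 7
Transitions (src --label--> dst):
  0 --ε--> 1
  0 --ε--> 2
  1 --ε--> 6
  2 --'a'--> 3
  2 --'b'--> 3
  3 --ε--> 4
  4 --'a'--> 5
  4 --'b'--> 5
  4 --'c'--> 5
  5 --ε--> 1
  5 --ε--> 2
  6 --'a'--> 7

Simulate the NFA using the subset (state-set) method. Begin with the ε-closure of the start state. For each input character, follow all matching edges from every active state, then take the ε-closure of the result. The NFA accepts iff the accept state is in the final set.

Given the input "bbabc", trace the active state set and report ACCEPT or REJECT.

start: ε-closure({0}) = {0,1,2,6}
'b' @ 1: {3,4}
'b' @ 2: {1,2,5,6}
'a' @ 3: {3,4,7}  (accept∈set)
'b' @ 4: {1,2,5,6}
'c' @ 5: {}  — state set empty
end set {} — state 7 not in

Answer: REJECT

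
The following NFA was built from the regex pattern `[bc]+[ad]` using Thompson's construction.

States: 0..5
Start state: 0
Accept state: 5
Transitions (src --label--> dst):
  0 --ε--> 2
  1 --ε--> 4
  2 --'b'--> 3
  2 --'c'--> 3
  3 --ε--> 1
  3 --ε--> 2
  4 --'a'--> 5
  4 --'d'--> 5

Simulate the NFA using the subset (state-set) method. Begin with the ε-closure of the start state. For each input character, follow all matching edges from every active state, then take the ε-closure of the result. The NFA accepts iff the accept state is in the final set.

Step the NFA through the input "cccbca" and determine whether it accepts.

Answer: ACCEPT

Trace:
S₀ = ε-closure({0}) = {0,2}
'c' @ 1: {1,2,3,4}
'c' @ 2: {1,2,3,4}
'c' @ 3: {1,2,3,4}
'b' @ 4: {1,2,3,4}
'c' @ 5: {1,2,3,4}
'a' @ 6: {5}  [accepting]
final: {5}; accept 5 in set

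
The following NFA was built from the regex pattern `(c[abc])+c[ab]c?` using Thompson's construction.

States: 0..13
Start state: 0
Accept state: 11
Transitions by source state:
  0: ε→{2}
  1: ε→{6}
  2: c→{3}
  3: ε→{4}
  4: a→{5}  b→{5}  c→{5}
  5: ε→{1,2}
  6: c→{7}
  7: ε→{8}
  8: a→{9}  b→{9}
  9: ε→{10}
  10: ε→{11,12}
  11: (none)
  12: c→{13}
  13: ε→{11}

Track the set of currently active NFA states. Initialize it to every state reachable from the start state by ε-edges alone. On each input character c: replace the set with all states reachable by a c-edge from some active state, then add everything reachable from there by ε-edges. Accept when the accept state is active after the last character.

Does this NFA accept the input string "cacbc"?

Answer: ACCEPT

Derivation:
initial (ε-close {0}): {0,2}
'c' @ 1: {3,4}
'a' @ 2: {1,2,5,6}
'c' @ 3: {3,4,7,8}
'b' @ 4: {1,2,5,6,9,10,11,12}  (accept∈set)
'c' @ 5: {3,4,7,8,11,13}  (accept∈set)
end set {3,4,7,8,11,13} — state 11 in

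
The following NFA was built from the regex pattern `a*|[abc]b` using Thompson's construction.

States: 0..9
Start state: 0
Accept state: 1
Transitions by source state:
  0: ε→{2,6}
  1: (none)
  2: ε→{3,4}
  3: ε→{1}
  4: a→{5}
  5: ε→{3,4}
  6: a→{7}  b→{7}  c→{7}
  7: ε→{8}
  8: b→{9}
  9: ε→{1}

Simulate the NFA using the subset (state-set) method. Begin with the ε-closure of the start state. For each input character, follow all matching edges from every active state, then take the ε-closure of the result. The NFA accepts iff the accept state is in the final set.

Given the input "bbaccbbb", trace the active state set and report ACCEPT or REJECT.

Answer: REJECT

Derivation:
initial (ε-close {0}): {0,1,2,3,4,6}
'b' @ 1: {7,8}
'b' @ 2: {1,9}  [accepting]
'a' @ 3: {}  — dead — no transitions
rest 'ccbbb' ignored (set empty)
after full input: {}  (accept=1 not in)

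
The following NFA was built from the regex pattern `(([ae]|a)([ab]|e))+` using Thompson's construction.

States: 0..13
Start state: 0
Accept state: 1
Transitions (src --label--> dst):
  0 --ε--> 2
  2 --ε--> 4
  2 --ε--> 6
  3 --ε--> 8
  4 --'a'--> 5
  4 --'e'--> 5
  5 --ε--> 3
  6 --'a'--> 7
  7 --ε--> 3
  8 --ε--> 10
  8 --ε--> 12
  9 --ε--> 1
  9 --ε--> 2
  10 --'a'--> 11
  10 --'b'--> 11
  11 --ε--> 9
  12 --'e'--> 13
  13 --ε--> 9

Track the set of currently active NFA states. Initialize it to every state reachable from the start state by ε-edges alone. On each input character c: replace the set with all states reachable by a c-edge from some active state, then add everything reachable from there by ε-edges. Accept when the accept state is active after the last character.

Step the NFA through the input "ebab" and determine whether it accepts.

S₀ = ε-closure({0}) = {0,2,4,6}
'e' @ 1: {3,5,8,10,12}
'b' @ 2: {1,2,4,6,9,11}  [accepting]
'a' @ 3: {3,5,7,8,10,12}
'b' @ 4: {1,2,4,6,9,11}  [accepting]
final: {1,2,4,6,9,11}; accept 1 in set

Answer: ACCEPT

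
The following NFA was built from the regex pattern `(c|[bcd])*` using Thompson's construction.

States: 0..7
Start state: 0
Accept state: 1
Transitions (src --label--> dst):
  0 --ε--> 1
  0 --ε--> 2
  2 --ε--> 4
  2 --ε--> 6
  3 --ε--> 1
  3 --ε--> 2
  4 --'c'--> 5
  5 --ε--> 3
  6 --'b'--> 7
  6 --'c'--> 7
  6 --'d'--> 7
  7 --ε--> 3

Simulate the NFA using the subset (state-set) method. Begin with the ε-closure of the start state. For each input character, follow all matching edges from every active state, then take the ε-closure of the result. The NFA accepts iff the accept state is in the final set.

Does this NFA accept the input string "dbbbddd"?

Answer: ACCEPT

Derivation:
initial (ε-close {0}): {0,1,2,4,6}
'd' @ 1: {1,2,3,4,6,7}  [accepting]
'b' @ 2: {1,2,3,4,6,7}  [accepting]
'b' @ 3: {1,2,3,4,6,7}  [accepting]
'b' @ 4: {1,2,3,4,6,7}  [accepting]
'd' @ 5: {1,2,3,4,6,7}  [accepting]
'd' @ 6: {1,2,3,4,6,7}  [accepting]
'd' @ 7: {1,2,3,4,6,7}  [accepting]
final: {1,2,3,4,6,7}; accept 1 in set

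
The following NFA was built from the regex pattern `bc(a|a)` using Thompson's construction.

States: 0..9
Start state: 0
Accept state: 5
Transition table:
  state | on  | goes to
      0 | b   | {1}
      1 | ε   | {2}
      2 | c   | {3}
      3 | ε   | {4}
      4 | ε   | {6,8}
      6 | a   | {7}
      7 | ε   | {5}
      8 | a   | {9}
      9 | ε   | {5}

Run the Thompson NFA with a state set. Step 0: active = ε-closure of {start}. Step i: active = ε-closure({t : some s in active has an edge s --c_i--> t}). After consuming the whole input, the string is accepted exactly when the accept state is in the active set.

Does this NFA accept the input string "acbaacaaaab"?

start: ε-closure({0}) = {0}
'a' @ 1: {}  — no active states
rest 'cbaacaaaab' ignored (set empty)
after full input: {}  (accept=5 not in)

Answer: REJECT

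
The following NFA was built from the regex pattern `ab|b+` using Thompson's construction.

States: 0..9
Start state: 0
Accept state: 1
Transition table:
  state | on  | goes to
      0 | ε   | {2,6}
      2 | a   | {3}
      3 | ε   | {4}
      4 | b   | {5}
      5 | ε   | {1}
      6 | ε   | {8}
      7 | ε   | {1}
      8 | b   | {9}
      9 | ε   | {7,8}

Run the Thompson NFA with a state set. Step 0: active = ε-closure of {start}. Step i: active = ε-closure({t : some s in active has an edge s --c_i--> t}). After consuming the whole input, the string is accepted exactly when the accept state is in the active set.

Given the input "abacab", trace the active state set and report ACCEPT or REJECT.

initial (ε-close {0}): {0,2,6,8}
'a' @ 1: {3,4}
'b' @ 2: {1,5}  ✓accept
'a' @ 3: {}  — no active states
rest 'cab' ignored (set empty)
end set {} — state 1 not in

Answer: REJECT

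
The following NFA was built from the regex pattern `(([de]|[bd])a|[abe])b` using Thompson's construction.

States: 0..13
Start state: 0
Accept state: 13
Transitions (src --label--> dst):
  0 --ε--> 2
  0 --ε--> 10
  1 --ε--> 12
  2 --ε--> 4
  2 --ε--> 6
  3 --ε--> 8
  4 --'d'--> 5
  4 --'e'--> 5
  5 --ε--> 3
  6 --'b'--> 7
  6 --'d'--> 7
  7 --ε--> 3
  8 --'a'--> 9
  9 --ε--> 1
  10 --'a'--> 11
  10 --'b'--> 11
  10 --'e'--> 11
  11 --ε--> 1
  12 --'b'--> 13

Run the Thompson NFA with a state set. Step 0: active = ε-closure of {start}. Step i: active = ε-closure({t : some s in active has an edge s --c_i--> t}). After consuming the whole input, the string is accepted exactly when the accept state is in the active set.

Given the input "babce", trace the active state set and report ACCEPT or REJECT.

S₀ = ε-closure({0}) = {0,2,4,6,10}
'b' @ 1: {1,3,7,8,11,12}
'a' @ 2: {1,9,12}
'b' @ 3: {13}  [accepting]
'c' @ 4: {}  — state set empty
rest 'e' ignored (set empty)
after full input: {}  (accept=13 not in)

Answer: REJECT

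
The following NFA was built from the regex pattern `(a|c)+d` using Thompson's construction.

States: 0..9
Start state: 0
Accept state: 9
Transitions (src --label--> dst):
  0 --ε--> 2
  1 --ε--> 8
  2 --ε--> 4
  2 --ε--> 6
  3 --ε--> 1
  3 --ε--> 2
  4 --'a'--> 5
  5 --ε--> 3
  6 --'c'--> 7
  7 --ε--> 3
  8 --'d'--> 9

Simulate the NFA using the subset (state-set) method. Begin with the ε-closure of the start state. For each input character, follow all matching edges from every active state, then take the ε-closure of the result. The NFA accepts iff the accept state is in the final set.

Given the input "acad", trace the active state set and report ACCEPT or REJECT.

Answer: ACCEPT

Trace:
start: ε-closure({0}) = {0,2,4,6}
'a' @ 1: {1,2,3,4,5,6,8}
'c' @ 2: {1,2,3,4,6,7,8}
'a' @ 3: {1,2,3,4,5,6,8}
'd' @ 4: {9}  [accepting]
after full input: {9}  (accept=9 in)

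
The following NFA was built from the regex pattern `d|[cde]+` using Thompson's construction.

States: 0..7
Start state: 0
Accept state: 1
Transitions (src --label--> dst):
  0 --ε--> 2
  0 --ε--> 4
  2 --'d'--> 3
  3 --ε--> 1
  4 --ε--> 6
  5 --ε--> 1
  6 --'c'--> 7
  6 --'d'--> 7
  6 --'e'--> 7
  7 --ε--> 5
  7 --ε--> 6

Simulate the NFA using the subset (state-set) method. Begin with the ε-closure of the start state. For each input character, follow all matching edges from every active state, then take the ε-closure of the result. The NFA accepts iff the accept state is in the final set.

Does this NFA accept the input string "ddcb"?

Answer: REJECT

Derivation:
S₀ = ε-closure({0}) = {0,2,4,6}
'd' @ 1: {1,3,5,6,7}  [accepting]
'd' @ 2: {1,5,6,7}  [accepting]
'c' @ 3: {1,5,6,7}  [accepting]
'b' @ 4: {}  — dead — no transitions
final: {}; accept 1 not in set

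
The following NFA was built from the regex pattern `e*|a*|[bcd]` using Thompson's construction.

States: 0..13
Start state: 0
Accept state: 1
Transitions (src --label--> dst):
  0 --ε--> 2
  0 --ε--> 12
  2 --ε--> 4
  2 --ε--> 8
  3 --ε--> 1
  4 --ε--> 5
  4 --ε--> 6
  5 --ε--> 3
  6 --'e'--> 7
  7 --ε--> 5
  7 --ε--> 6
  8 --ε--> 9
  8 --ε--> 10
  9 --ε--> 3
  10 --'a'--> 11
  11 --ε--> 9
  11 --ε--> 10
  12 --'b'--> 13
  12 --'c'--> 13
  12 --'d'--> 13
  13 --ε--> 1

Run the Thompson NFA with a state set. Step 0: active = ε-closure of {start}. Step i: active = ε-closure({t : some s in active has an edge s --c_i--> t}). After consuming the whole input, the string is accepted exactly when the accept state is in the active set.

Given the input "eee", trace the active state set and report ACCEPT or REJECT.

initial (ε-close {0}): {0,1,2,3,4,5,6,8,9,10,12}
'e' @ 1: {1,3,5,6,7}  ✓accept
'e' @ 2: {1,3,5,6,7}  ✓accept
'e' @ 3: {1,3,5,6,7}  ✓accept
final: {1,3,5,6,7}; accept 1 in set

Answer: ACCEPT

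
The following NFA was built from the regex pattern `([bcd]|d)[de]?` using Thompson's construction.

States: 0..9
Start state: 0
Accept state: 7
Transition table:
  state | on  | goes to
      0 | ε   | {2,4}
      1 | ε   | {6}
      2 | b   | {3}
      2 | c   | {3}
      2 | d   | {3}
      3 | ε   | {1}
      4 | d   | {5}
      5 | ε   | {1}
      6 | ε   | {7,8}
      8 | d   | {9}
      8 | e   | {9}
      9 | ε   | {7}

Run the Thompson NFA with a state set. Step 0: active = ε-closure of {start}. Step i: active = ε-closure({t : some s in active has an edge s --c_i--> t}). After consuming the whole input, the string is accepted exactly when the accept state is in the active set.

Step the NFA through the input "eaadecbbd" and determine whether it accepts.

Answer: REJECT

Derivation:
S₀ = ε-closure({0}) = {0,2,4}
'e' @ 1: {}  — state set empty
rest 'aadecbbd' ignored (set empty)
end set {} — state 7 not in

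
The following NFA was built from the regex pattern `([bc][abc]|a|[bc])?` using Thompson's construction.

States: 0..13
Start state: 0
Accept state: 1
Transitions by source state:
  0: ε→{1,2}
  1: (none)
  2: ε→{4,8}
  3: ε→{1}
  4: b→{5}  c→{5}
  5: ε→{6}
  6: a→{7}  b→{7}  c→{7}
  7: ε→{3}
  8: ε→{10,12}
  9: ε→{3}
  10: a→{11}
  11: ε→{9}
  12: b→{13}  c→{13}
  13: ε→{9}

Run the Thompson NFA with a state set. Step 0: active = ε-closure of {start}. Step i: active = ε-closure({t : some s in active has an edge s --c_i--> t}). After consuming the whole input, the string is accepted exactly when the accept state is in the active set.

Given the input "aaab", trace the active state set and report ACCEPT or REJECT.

Answer: REJECT

Trace:
S₀ = ε-closure({0}) = {0,1,2,4,8,10,12}
'a' @ 1: {1,3,9,11}  ✓accept
'a' @ 2: {}  — state set empty
rest 'ab' ignored (set empty)
final: {}; accept 1 not in set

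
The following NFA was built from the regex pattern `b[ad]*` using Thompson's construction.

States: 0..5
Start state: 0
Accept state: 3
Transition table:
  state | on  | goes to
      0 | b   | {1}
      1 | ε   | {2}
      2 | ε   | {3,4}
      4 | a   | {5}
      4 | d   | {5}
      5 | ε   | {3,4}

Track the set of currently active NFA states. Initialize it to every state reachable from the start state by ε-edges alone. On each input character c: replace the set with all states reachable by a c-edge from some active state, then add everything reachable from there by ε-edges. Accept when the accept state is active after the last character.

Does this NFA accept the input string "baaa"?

S₀ = ε-closure({0}) = {0}
'b' @ 1: {1,2,3,4}  [accepting]
'a' @ 2: {3,4,5}  [accepting]
'a' @ 3: {3,4,5}  [accepting]
'a' @ 4: {3,4,5}  [accepting]
after full input: {3,4,5}  (accept=3 in)

Answer: ACCEPT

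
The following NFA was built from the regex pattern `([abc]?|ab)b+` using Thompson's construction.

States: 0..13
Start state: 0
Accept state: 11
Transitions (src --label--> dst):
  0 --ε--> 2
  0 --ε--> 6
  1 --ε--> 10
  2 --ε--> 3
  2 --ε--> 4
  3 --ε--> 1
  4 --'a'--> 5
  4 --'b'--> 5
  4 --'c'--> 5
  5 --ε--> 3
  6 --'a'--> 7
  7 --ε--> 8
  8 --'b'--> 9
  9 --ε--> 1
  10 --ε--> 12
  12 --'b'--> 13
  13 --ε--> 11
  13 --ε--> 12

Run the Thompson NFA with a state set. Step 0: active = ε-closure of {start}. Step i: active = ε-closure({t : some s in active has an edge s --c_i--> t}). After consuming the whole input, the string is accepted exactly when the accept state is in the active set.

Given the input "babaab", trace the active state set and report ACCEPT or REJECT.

initial (ε-close {0}): {0,1,2,3,4,6,10,12}
'b' @ 1: {1,3,5,10,11,12,13}  (accept∈set)
'a' @ 2: {}  — no active states
rest 'baab' ignored (set empty)
end set {} — state 11 not in

Answer: REJECT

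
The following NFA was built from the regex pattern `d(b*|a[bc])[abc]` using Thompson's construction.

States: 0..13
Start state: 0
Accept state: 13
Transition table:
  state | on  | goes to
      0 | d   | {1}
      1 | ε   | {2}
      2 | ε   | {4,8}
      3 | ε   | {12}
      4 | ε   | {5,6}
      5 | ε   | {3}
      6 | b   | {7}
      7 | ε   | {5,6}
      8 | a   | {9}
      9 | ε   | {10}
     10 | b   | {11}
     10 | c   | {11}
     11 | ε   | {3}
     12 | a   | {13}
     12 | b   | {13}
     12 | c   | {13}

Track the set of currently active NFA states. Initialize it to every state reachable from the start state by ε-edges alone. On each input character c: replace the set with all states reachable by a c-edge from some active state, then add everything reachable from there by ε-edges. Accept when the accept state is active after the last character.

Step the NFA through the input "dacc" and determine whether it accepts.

initial (ε-close {0}): {0}
'd' @ 1: {1,2,3,4,5,6,8,12}
'a' @ 2: {9,10,13}  (accept∈set)
'c' @ 3: {3,11,12}
'c' @ 4: {13}  (accept∈set)
final: {13}; accept 13 in set

Answer: ACCEPT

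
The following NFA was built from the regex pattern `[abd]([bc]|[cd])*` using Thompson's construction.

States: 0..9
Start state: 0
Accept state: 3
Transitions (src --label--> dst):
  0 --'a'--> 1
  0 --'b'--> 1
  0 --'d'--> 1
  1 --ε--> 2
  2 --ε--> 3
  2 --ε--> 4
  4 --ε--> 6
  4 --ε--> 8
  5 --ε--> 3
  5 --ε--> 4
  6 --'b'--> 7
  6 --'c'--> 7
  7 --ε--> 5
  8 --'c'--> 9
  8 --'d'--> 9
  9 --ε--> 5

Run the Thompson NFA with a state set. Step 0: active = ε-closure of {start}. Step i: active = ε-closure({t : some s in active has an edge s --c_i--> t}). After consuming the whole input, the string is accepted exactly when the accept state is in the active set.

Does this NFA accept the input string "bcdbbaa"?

S₀ = ε-closure({0}) = {0}
'b' @ 1: {1,2,3,4,6,8}  ✓accept
'c' @ 2: {3,4,5,6,7,8,9}  ✓accept
'd' @ 3: {3,4,5,6,8,9}  ✓accept
'b' @ 4: {3,4,5,6,7,8}  ✓accept
'b' @ 5: {3,4,5,6,7,8}  ✓accept
'a' @ 6: {}  — no active states
rest 'a' ignored (set empty)
after full input: {}  (accept=3 not in)

Answer: REJECT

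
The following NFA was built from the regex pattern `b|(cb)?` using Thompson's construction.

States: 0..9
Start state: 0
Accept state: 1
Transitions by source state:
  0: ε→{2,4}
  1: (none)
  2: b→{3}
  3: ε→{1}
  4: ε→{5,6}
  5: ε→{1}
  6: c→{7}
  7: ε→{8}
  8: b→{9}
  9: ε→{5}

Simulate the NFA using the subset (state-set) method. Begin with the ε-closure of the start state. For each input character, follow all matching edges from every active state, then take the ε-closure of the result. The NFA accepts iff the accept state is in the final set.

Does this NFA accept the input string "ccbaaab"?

initial (ε-close {0}): {0,1,2,4,5,6}
'c' @ 1: {7,8}
'c' @ 2: {}  — no active states
rest 'baaab' ignored (set empty)
end set {} — state 1 not in

Answer: REJECT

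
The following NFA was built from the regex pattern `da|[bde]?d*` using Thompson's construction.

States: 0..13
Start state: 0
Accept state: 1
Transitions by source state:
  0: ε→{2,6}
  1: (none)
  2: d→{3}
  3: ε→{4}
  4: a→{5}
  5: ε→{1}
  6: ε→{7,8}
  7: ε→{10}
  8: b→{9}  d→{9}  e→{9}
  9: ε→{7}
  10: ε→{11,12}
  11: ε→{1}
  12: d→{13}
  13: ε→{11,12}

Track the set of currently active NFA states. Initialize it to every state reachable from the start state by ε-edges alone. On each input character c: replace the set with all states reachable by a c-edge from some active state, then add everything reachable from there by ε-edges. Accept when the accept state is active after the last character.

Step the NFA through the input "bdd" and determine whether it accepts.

Answer: ACCEPT

Steps:
start: ε-closure({0}) = {0,1,2,6,7,8,10,11,12}
'b' @ 1: {1,7,9,10,11,12}  [accepting]
'd' @ 2: {1,11,12,13}  [accepting]
'd' @ 3: {1,11,12,13}  [accepting]
after full input: {1,11,12,13}  (accept=1 in)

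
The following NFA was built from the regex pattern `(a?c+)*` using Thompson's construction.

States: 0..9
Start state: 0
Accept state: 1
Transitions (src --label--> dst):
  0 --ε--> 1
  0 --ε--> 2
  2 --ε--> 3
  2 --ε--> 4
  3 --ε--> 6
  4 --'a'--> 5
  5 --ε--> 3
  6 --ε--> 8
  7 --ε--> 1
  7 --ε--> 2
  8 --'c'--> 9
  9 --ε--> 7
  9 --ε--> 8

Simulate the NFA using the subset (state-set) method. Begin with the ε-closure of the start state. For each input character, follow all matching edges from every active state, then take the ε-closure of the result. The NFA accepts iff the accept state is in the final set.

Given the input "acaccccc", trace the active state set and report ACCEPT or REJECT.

Answer: ACCEPT

Steps:
initial (ε-close {0}): {0,1,2,3,4,6,8}
'a' @ 1: {3,5,6,8}
'c' @ 2: {1,2,3,4,6,7,8,9}  ✓accept
'a' @ 3: {3,5,6,8}
'c' @ 4: {1,2,3,4,6,7,8,9}  ✓accept
'c' @ 5: {1,2,3,4,6,7,8,9}  ✓accept
'c' @ 6: {1,2,3,4,6,7,8,9}  ✓accept
'c' @ 7: {1,2,3,4,6,7,8,9}  ✓accept
'c' @ 8: {1,2,3,4,6,7,8,9}  ✓accept
final: {1,2,3,4,6,7,8,9}; accept 1 in set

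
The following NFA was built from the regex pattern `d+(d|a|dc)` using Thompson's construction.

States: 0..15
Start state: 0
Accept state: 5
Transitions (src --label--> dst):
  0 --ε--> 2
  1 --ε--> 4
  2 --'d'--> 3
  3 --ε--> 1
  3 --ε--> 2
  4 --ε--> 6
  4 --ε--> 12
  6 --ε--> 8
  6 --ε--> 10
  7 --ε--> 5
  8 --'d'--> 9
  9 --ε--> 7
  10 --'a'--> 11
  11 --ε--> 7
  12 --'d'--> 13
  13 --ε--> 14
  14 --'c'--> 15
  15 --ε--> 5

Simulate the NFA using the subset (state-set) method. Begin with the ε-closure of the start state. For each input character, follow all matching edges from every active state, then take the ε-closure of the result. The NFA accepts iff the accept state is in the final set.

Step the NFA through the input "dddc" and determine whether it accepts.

start: ε-closure({0}) = {0,2}
'd' @ 1: {1,2,3,4,6,8,10,12}
'd' @ 2: {1,2,3,4,5,6,7,8,9,10,12,13,14}  (accept∈set)
'd' @ 3: {1,2,3,4,5,6,7,8,9,10,12,13,14}  (accept∈set)
'c' @ 4: {5,15}  (accept∈set)
end set {5,15} — state 5 in

Answer: ACCEPT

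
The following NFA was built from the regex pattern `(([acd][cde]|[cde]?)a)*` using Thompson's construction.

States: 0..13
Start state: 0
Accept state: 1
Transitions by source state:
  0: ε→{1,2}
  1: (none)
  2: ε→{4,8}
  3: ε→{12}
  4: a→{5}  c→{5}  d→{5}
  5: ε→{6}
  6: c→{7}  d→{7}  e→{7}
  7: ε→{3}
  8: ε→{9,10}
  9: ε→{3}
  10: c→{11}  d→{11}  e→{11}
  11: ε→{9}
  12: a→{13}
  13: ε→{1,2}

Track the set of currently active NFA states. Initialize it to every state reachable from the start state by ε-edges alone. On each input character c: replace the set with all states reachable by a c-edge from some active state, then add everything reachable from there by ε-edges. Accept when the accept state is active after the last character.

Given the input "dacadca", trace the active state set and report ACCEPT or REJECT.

Answer: ACCEPT

Steps:
initial (ε-close {0}): {0,1,2,3,4,8,9,10,12}
'd' @ 1: {3,5,6,9,11,12}
'a' @ 2: {1,2,3,4,8,9,10,12,13}  (accept∈set)
'c' @ 3: {3,5,6,9,11,12}
'a' @ 4: {1,2,3,4,8,9,10,12,13}  (accept∈set)
'd' @ 5: {3,5,6,9,11,12}
'c' @ 6: {3,7,12}
'a' @ 7: {1,2,3,4,8,9,10,12,13}  (accept∈set)
after full input: {1,2,3,4,8,9,10,12,13}  (accept=1 in)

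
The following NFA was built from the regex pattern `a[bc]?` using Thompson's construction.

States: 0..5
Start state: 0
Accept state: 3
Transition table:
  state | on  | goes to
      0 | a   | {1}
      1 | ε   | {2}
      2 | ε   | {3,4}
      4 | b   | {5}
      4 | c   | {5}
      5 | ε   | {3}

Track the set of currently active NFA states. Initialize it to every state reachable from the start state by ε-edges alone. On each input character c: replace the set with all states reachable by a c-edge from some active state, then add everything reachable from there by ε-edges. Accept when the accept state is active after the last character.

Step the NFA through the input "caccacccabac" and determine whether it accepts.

Answer: REJECT

Derivation:
start: ε-closure({0}) = {0}
'c' @ 1: {}  — state set empty
rest 'accacccabac' ignored (set empty)
final: {}; accept 3 not in set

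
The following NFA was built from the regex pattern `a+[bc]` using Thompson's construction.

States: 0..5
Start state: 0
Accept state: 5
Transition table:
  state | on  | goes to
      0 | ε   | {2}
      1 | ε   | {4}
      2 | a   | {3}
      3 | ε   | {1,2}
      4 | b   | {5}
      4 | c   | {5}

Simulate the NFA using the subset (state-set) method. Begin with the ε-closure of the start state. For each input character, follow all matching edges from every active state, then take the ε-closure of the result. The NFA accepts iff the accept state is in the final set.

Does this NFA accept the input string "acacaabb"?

initial (ε-close {0}): {0,2}
'a' @ 1: {1,2,3,4}
'c' @ 2: {5}  (accept∈set)
'a' @ 3: {}  — dead — no transitions
rest 'caabb' ignored (set empty)
end set {} — state 5 not in

Answer: REJECT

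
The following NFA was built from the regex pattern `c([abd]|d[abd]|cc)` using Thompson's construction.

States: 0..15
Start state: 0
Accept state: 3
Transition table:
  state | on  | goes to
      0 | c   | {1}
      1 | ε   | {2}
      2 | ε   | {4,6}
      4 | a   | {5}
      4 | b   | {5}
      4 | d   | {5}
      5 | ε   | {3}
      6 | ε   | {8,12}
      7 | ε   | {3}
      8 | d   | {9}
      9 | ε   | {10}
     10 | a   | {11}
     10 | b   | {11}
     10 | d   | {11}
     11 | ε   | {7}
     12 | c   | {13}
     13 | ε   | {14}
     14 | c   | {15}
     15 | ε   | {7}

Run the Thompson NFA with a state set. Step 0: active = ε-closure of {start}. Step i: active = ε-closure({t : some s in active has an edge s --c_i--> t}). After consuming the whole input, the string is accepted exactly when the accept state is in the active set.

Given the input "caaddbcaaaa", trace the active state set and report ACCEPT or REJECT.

Answer: REJECT

Steps:
start: ε-closure({0}) = {0}
'c' @ 1: {1,2,4,6,8,12}
'a' @ 2: {3,5}  (accept∈set)
'a' @ 3: {}  — dead — no transitions
rest 'ddbcaaaa' ignored (set empty)
after full input: {}  (accept=3 not in)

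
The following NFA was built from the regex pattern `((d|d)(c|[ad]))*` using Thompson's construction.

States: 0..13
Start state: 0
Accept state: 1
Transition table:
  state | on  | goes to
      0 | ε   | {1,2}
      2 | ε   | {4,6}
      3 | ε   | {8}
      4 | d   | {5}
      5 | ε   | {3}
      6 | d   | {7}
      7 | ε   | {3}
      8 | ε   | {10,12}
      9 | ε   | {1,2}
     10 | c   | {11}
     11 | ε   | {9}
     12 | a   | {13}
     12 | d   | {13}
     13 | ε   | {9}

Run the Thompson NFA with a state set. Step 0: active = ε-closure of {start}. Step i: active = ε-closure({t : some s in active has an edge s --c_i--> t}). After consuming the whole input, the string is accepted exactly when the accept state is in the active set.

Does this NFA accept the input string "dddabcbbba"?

Answer: REJECT

Steps:
S₀ = ε-closure({0}) = {0,1,2,4,6}
'd' @ 1: {3,5,7,8,10,12}
'd' @ 2: {1,2,4,6,9,13}  (accept∈set)
'd' @ 3: {3,5,7,8,10,12}
'a' @ 4: {1,2,4,6,9,13}  (accept∈set)
'b' @ 5: {}  — state set empty
rest 'cbbba' ignored (set empty)
after full input: {}  (accept=1 not in)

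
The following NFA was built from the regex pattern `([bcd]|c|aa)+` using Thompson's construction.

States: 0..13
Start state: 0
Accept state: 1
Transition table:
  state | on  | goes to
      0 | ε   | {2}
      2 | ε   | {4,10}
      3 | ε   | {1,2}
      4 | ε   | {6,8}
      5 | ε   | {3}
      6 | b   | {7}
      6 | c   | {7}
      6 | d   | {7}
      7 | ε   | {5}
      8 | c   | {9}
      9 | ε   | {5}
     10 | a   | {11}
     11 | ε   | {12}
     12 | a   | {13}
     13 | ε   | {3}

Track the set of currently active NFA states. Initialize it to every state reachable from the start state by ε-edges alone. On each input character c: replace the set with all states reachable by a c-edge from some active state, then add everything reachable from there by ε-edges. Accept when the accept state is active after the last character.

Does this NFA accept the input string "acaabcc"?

start: ε-closure({0}) = {0,2,4,6,8,10}
'a' @ 1: {11,12}
'c' @ 2: {}  — dead — no transitions
rest 'aabcc' ignored (set empty)
after full input: {}  (accept=1 not in)

Answer: REJECT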